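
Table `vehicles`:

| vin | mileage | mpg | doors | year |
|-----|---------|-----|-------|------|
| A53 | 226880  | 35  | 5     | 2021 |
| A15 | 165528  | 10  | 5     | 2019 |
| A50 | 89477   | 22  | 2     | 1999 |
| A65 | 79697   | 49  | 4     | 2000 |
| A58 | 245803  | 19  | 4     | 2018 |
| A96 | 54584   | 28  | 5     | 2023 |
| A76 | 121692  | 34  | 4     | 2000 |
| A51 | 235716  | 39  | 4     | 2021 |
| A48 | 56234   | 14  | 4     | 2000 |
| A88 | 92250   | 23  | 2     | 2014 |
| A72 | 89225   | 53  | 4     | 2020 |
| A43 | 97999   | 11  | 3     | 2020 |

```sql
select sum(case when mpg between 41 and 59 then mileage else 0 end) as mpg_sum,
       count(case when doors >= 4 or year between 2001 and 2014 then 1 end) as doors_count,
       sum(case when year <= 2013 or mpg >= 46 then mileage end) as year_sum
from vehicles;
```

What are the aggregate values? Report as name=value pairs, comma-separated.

[mpg_sum: mpg between 41 and 59]
vin=A53: ✗
vin=A15: ✗
vin=A50: ✗
vin=A65: ✓ → 79697
vin=A58: ✗
vin=A96: ✗
vin=A76: ✗
vin=A51: ✗
vin=A48: ✗
vin=A88: ✗
vin=A72: ✓ → 89225
vin=A43: ✗
mpg_sum = 79697 + 89225 = 168922
—
[doors_count: doors >= 4 or year between 2001 and 2014]
vin=A53: ✓ → 1
vin=A15: ✓ → 1
vin=A50: ✗
vin=A65: ✓ → 1
vin=A58: ✓ → 1
vin=A96: ✓ → 1
vin=A76: ✓ → 1
vin=A51: ✓ → 1
vin=A48: ✓ → 1
vin=A88: ✓ → 1
vin=A72: ✓ → 1
vin=A43: ✗
doors_count = COUNT(1, 1, 1, 1, 1, 1, 1, 1, 1, 1) = 10
—
[year_sum: year <= 2013 or mpg >= 46]
vin=A53: ✗
vin=A15: ✗
vin=A50: ✓ → 89477
vin=A65: ✓ → 79697
vin=A58: ✗
vin=A96: ✗
vin=A76: ✓ → 121692
vin=A51: ✗
vin=A48: ✓ → 56234
vin=A88: ✗
vin=A72: ✓ → 89225
vin=A43: ✗
year_sum = 89477 + 79697 + 121692 + 56234 + 89225 = 436325

mpg_sum=168922, doors_count=10, year_sum=436325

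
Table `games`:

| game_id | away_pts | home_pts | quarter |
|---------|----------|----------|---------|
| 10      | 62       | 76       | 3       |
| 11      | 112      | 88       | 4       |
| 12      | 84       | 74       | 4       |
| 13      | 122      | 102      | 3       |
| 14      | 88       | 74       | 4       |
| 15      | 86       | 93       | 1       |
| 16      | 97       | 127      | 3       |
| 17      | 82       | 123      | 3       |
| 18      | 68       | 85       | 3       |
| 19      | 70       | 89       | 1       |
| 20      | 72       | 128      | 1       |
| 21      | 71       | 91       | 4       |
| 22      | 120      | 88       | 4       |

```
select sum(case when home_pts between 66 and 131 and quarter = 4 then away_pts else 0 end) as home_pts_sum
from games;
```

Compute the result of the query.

game_id=10: ✗
game_id=11: ✓ → 112
game_id=12: ✓ → 84
game_id=13: ✗
game_id=14: ✓ → 88
game_id=15: ✗
game_id=16: ✗
game_id=17: ✗
game_id=18: ✗
game_id=19: ✗
game_id=20: ✗
game_id=21: ✓ → 71
game_id=22: ✓ → 120
home_pts_sum = 112 + 84 + 88 + 71 + 120 = 475

475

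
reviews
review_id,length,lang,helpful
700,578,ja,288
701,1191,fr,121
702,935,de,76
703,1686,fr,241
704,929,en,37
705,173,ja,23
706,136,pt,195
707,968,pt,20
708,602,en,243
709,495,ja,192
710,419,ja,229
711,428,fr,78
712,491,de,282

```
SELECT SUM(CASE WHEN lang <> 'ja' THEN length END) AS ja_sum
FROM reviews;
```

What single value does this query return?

7366

review_id=700: ✗
review_id=701: ✓ → 1191
review_id=702: ✓ → 935
review_id=703: ✓ → 1686
review_id=704: ✓ → 929
review_id=705: ✗
review_id=706: ✓ → 136
review_id=707: ✓ → 968
review_id=708: ✓ → 602
review_id=709: ✗
review_id=710: ✗
review_id=711: ✓ → 428
review_id=712: ✓ → 491
ja_sum = 1191 + 935 + 1686 + 929 + 136 + 968 + 602 + 428 + 491 = 7366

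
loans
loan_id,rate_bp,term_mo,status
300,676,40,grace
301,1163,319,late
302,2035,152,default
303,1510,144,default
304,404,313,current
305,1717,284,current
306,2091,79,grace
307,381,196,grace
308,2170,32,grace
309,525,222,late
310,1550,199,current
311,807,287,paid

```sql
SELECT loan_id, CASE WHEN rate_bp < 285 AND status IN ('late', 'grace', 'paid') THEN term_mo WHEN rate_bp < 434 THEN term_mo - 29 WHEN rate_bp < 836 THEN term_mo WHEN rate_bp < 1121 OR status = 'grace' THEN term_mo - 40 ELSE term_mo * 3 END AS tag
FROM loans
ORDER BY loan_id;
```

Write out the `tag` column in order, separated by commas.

40, 957, 456, 432, 284, 852, 39, 167, -8, 222, 597, 287

loan_id=300: rate_bp < 836 → 40
loan_id=301: ELSE → 957
loan_id=302: ELSE → 456
loan_id=303: ELSE → 432
loan_id=304: rate_bp < 434 → 284
loan_id=305: ELSE → 852
loan_id=306: rate_bp < 1121 OR status = 'grace' → 39
loan_id=307: rate_bp < 434 → 167
loan_id=308: rate_bp < 1121 OR status = 'grace' → -8
loan_id=309: rate_bp < 836 → 222
loan_id=310: ELSE → 597
loan_id=311: rate_bp < 836 → 287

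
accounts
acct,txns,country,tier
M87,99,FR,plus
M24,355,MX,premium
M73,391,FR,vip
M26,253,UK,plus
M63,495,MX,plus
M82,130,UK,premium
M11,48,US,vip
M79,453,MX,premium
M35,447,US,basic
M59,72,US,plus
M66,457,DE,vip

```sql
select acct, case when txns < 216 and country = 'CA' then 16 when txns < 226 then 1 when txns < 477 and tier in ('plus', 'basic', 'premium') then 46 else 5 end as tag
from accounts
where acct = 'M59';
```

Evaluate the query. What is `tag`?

1

acct = M59: txns=72, country=US, tier=plus.
txns < 216 and country = 'CA' → false
txns < 226 → true → 1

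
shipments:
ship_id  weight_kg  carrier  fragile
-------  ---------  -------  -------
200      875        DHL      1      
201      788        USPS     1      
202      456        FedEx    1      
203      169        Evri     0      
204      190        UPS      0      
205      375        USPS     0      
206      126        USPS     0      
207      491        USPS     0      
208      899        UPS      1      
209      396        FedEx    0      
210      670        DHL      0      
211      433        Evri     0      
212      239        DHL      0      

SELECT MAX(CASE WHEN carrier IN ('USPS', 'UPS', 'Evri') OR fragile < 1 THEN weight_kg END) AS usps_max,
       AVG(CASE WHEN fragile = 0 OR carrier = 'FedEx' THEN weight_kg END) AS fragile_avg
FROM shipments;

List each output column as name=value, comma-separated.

[usps_max: carrier IN ('USPS', 'UPS', 'Evri') OR fragile < 1]
ship_id=200: ✗
ship_id=201: ✓ → 788
ship_id=202: ✗
ship_id=203: ✓ → 169
ship_id=204: ✓ → 190
ship_id=205: ✓ → 375
ship_id=206: ✓ → 126
ship_id=207: ✓ → 491
ship_id=208: ✓ → 899
ship_id=209: ✓ → 396
ship_id=210: ✓ → 670
ship_id=211: ✓ → 433
ship_id=212: ✓ → 239
usps_max = MAX(788, 169, 190, 375, 126, 491, 899, 396, 670, 433, 239) = 899
—
[fragile_avg: fragile = 0 OR carrier = 'FedEx']
ship_id=200: ✗
ship_id=201: ✗
ship_id=202: ✓ → 456
ship_id=203: ✓ → 169
ship_id=204: ✓ → 190
ship_id=205: ✓ → 375
ship_id=206: ✓ → 126
ship_id=207: ✓ → 491
ship_id=208: ✗
ship_id=209: ✓ → 396
ship_id=210: ✓ → 670
ship_id=211: ✓ → 433
ship_id=212: ✓ → 239
fragile_avg = (456 + 169 + 190 + 375 + 126 + 491 + 396 + 670 + 433 + 239) / 10 = 354.5

usps_max=899, fragile_avg=354.5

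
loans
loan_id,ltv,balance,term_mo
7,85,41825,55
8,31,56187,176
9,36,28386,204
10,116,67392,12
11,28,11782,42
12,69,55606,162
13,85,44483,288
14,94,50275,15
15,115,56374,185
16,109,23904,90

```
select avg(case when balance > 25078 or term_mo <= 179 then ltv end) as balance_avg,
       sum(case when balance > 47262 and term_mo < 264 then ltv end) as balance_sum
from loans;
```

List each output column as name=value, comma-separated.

balance_avg=76.8, balance_sum=425

[balance_avg: balance > 25078 or term_mo <= 179]
loan_id=7: ✓ → 85
loan_id=8: ✓ → 31
loan_id=9: ✓ → 36
loan_id=10: ✓ → 116
loan_id=11: ✓ → 28
loan_id=12: ✓ → 69
loan_id=13: ✓ → 85
loan_id=14: ✓ → 94
loan_id=15: ✓ → 115
loan_id=16: ✓ → 109
balance_avg = (85 + 31 + 36 + 116 + 28 + 69 + 85 + 94 + 115 + 109) / 10 = 76.8
—
[balance_sum: balance > 47262 and term_mo < 264]
loan_id=7: ✗
loan_id=8: ✓ → 31
loan_id=9: ✗
loan_id=10: ✓ → 116
loan_id=11: ✗
loan_id=12: ✓ → 69
loan_id=13: ✗
loan_id=14: ✓ → 94
loan_id=15: ✓ → 115
loan_id=16: ✗
balance_sum = 31 + 116 + 69 + 94 + 115 = 425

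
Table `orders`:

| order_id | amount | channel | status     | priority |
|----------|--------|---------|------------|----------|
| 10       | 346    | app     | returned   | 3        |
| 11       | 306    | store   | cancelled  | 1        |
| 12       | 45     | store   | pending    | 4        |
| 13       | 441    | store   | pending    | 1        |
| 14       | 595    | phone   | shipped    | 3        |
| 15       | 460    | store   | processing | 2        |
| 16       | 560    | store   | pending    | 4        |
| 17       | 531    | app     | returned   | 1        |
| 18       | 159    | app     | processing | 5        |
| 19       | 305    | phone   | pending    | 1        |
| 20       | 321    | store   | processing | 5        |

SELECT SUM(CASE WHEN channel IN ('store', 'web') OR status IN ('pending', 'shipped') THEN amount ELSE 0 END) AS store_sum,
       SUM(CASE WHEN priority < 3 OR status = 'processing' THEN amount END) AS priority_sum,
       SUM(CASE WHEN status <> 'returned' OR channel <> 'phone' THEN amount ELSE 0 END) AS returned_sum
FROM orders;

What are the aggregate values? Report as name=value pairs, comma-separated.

[store_sum: channel IN ('store', 'web') OR status IN ('pending', 'shipped')]
order_id=10: ✗
order_id=11: ✓ → 306
order_id=12: ✓ → 45
order_id=13: ✓ → 441
order_id=14: ✓ → 595
order_id=15: ✓ → 460
order_id=16: ✓ → 560
order_id=17: ✗
order_id=18: ✗
order_id=19: ✓ → 305
order_id=20: ✓ → 321
store_sum = 306 + 45 + 441 + 595 + 460 + 560 + 305 + 321 = 3033
—
[priority_sum: priority < 3 OR status = 'processing']
order_id=10: ✗
order_id=11: ✓ → 306
order_id=12: ✗
order_id=13: ✓ → 441
order_id=14: ✗
order_id=15: ✓ → 460
order_id=16: ✗
order_id=17: ✓ → 531
order_id=18: ✓ → 159
order_id=19: ✓ → 305
order_id=20: ✓ → 321
priority_sum = 306 + 441 + 460 + 531 + 159 + 305 + 321 = 2523
—
[returned_sum: status <> 'returned' OR channel <> 'phone']
order_id=10: ✓ → 346
order_id=11: ✓ → 306
order_id=12: ✓ → 45
order_id=13: ✓ → 441
order_id=14: ✓ → 595
order_id=15: ✓ → 460
order_id=16: ✓ → 560
order_id=17: ✓ → 531
order_id=18: ✓ → 159
order_id=19: ✓ → 305
order_id=20: ✓ → 321
returned_sum = 346 + 306 + 45 + 441 + 595 + 460 + 560 + 531 + 159 + 305 + 321 = 4069

store_sum=3033, priority_sum=2523, returned_sum=4069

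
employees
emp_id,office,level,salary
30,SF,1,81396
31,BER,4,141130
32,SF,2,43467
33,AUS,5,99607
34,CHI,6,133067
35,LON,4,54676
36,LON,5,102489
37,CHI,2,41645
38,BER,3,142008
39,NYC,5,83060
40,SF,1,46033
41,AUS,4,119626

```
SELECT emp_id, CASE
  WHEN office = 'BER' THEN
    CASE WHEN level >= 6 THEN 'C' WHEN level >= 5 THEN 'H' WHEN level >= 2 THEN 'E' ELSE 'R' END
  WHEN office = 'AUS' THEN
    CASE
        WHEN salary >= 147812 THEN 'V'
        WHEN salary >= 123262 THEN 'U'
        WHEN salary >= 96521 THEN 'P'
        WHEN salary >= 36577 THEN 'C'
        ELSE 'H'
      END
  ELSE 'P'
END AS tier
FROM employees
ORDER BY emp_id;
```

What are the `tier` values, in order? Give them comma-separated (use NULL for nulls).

P, E, P, P, P, P, P, P, E, P, P, P

emp_id=30: office='SF' → outer ELSE → P
emp_id=31: office='BER' → inner[level >= 2] → E
emp_id=32: office='SF' → outer ELSE → P
emp_id=33: office='AUS' → inner[salary >= 96521] → P
emp_id=34: office='CHI' → outer ELSE → P
emp_id=35: office='LON' → outer ELSE → P
emp_id=36: office='LON' → outer ELSE → P
emp_id=37: office='CHI' → outer ELSE → P
emp_id=38: office='BER' → inner[level >= 2] → E
emp_id=39: office='NYC' → outer ELSE → P
emp_id=40: office='SF' → outer ELSE → P
emp_id=41: office='AUS' → inner[salary >= 96521] → P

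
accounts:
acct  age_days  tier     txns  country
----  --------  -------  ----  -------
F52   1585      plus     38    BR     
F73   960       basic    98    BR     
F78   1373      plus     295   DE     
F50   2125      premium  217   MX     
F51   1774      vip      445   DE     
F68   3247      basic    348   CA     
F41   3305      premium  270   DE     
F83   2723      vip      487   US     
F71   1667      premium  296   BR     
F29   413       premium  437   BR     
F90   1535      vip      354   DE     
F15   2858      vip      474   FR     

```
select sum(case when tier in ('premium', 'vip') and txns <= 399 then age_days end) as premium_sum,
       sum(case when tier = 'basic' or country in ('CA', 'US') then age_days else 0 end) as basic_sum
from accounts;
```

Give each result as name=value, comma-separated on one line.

premium_sum=8632, basic_sum=6930

[premium_sum: tier in ('premium', 'vip') and txns <= 399]
acct=F52: ✗
acct=F73: ✗
acct=F78: ✗
acct=F50: ✓ → 2125
acct=F51: ✗
acct=F68: ✗
acct=F41: ✓ → 3305
acct=F83: ✗
acct=F71: ✓ → 1667
acct=F29: ✗
acct=F90: ✓ → 1535
acct=F15: ✗
premium_sum = 2125 + 3305 + 1667 + 1535 = 8632
—
[basic_sum: tier = 'basic' or country in ('CA', 'US')]
acct=F52: ✗
acct=F73: ✓ → 960
acct=F78: ✗
acct=F50: ✗
acct=F51: ✗
acct=F68: ✓ → 3247
acct=F41: ✗
acct=F83: ✓ → 2723
acct=F71: ✗
acct=F29: ✗
acct=F90: ✗
acct=F15: ✗
basic_sum = 960 + 3247 + 2723 = 6930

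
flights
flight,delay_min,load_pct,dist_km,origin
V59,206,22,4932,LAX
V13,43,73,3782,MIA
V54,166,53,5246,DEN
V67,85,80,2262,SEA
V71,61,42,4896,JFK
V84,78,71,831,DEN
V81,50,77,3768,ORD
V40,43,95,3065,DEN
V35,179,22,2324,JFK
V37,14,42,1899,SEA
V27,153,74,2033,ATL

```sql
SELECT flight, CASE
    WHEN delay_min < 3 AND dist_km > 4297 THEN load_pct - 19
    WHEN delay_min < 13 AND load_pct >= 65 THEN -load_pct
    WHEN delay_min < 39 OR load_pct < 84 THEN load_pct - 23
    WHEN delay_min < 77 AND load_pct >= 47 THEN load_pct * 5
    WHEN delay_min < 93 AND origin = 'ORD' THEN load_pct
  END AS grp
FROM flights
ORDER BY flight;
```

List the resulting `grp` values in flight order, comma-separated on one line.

50, 51, -1, 19, 475, 30, -1, 57, 19, 54, 48

flight=V13: delay_min < 39 OR load_pct < 84 → 50
flight=V27: delay_min < 39 OR load_pct < 84 → 51
flight=V35: delay_min < 39 OR load_pct < 84 → -1
flight=V37: delay_min < 39 OR load_pct < 84 → 19
flight=V40: delay_min < 77 AND load_pct >= 47 → 475
flight=V54: delay_min < 39 OR load_pct < 84 → 30
flight=V59: delay_min < 39 OR load_pct < 84 → -1
flight=V67: delay_min < 39 OR load_pct < 84 → 57
flight=V71: delay_min < 39 OR load_pct < 84 → 19
flight=V81: delay_min < 39 OR load_pct < 84 → 54
flight=V84: delay_min < 39 OR load_pct < 84 → 48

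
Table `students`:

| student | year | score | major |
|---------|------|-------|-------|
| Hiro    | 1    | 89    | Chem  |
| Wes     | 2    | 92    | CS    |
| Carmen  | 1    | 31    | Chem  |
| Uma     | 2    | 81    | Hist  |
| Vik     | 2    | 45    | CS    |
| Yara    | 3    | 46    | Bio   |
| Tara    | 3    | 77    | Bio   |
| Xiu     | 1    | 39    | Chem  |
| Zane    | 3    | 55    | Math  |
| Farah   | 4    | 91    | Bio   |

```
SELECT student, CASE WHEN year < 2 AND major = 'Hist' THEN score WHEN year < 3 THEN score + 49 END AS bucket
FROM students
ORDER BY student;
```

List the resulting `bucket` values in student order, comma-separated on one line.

80, NULL, 138, NULL, 130, 94, 141, 88, NULL, NULL

student=Carmen: year < 3 → 80
student=Farah: (no match → NULL) → NULL
student=Hiro: year < 3 → 138
student=Tara: (no match → NULL) → NULL
student=Uma: year < 3 → 130
student=Vik: year < 3 → 94
student=Wes: year < 3 → 141
student=Xiu: year < 3 → 88
student=Yara: (no match → NULL) → NULL
student=Zane: (no match → NULL) → NULL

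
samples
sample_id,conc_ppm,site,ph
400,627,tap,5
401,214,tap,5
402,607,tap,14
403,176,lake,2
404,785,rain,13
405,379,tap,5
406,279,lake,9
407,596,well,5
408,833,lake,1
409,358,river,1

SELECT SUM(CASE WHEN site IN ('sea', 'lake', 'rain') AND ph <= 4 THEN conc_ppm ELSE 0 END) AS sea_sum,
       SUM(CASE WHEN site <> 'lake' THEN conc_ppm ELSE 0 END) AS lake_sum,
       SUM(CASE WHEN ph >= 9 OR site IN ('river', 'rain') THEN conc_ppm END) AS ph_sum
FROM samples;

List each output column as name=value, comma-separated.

[sea_sum: site IN ('sea', 'lake', 'rain') AND ph <= 4]
sample_id=400: ✗
sample_id=401: ✗
sample_id=402: ✗
sample_id=403: ✓ → 176
sample_id=404: ✗
sample_id=405: ✗
sample_id=406: ✗
sample_id=407: ✗
sample_id=408: ✓ → 833
sample_id=409: ✗
sea_sum = 176 + 833 = 1009
—
[lake_sum: site <> 'lake']
sample_id=400: ✓ → 627
sample_id=401: ✓ → 214
sample_id=402: ✓ → 607
sample_id=403: ✗
sample_id=404: ✓ → 785
sample_id=405: ✓ → 379
sample_id=406: ✗
sample_id=407: ✓ → 596
sample_id=408: ✗
sample_id=409: ✓ → 358
lake_sum = 627 + 214 + 607 + 785 + 379 + 596 + 358 = 3566
—
[ph_sum: ph >= 9 OR site IN ('river', 'rain')]
sample_id=400: ✗
sample_id=401: ✗
sample_id=402: ✓ → 607
sample_id=403: ✗
sample_id=404: ✓ → 785
sample_id=405: ✗
sample_id=406: ✓ → 279
sample_id=407: ✗
sample_id=408: ✗
sample_id=409: ✓ → 358
ph_sum = 607 + 785 + 279 + 358 = 2029

sea_sum=1009, lake_sum=3566, ph_sum=2029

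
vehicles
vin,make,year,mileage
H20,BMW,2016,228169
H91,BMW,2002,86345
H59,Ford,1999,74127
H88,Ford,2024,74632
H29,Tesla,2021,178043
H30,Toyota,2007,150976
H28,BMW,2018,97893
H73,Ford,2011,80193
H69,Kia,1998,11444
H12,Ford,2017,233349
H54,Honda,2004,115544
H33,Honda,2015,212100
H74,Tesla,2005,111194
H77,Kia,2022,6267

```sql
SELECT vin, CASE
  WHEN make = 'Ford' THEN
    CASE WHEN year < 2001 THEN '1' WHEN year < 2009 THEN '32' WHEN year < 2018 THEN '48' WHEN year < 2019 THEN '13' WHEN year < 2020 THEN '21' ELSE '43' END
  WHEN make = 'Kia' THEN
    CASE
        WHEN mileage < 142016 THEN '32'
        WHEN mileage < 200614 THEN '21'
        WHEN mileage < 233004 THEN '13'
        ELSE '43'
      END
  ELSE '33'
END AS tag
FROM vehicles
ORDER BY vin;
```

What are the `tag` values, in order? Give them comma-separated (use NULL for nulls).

48, 33, 33, 33, 33, 33, 33, 1, 32, 48, 33, 32, 43, 33

vin=H12: make='Ford' → inner[year < 2018] → 48
vin=H20: make='BMW' → outer ELSE → 33
vin=H28: make='BMW' → outer ELSE → 33
vin=H29: make='Tesla' → outer ELSE → 33
vin=H30: make='Toyota' → outer ELSE → 33
vin=H33: make='Honda' → outer ELSE → 33
vin=H54: make='Honda' → outer ELSE → 33
vin=H59: make='Ford' → inner[year < 2001] → 1
vin=H69: make='Kia' → inner[mileage < 142016] → 32
vin=H73: make='Ford' → inner[year < 2018] → 48
vin=H74: make='Tesla' → outer ELSE → 33
vin=H77: make='Kia' → inner[mileage < 142016] → 32
vin=H88: make='Ford' → inner[ELSE] → 43
vin=H91: make='BMW' → outer ELSE → 33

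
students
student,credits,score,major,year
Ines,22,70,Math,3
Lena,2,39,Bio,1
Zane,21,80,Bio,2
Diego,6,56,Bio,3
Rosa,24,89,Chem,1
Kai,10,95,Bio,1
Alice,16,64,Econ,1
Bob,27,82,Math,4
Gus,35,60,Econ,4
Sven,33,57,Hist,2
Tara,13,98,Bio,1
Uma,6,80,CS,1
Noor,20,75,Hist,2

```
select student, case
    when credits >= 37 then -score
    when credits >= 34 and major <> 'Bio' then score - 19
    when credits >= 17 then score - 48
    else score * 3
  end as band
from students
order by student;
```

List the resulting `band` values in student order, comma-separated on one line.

192, 34, 168, 41, 22, 285, 117, 27, 41, 9, 294, 240, 32

student=Alice: ELSE → 192
student=Bob: credits >= 17 → 34
student=Diego: ELSE → 168
student=Gus: credits >= 34 and major <> 'Bio' → 41
student=Ines: credits >= 17 → 22
student=Kai: ELSE → 285
student=Lena: ELSE → 117
student=Noor: credits >= 17 → 27
student=Rosa: credits >= 17 → 41
student=Sven: credits >= 17 → 9
student=Tara: ELSE → 294
student=Uma: ELSE → 240
student=Zane: credits >= 17 → 32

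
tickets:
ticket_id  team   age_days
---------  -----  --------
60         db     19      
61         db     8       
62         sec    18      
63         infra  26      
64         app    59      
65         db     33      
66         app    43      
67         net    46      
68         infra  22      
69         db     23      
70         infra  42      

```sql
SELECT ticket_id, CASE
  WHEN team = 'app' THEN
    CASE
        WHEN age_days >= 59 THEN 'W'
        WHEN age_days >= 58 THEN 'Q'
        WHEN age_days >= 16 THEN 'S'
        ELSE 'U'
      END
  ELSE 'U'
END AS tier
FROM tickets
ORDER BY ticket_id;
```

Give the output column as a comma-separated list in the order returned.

ticket_id=60: team='db' → outer ELSE → U
ticket_id=61: team='db' → outer ELSE → U
ticket_id=62: team='sec' → outer ELSE → U
ticket_id=63: team='infra' → outer ELSE → U
ticket_id=64: team='app' → inner[age_days >= 59] → W
ticket_id=65: team='db' → outer ELSE → U
ticket_id=66: team='app' → inner[age_days >= 16] → S
ticket_id=67: team='net' → outer ELSE → U
ticket_id=68: team='infra' → outer ELSE → U
ticket_id=69: team='db' → outer ELSE → U
ticket_id=70: team='infra' → outer ELSE → U

U, U, U, U, W, U, S, U, U, U, U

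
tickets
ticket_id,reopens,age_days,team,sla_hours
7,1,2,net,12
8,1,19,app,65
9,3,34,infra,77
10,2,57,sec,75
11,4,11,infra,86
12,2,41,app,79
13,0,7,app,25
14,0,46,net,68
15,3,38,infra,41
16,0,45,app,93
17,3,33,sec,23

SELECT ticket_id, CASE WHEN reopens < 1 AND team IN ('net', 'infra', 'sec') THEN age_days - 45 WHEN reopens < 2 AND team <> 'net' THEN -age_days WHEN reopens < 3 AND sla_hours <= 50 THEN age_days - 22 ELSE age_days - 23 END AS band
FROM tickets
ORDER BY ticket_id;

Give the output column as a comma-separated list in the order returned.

-20, -19, 11, 34, -12, 18, -7, 1, 15, -45, 10

ticket_id=7: reopens < 3 AND sla_hours <= 50 → -20
ticket_id=8: reopens < 2 AND team <> 'net' → -19
ticket_id=9: ELSE → 11
ticket_id=10: ELSE → 34
ticket_id=11: ELSE → -12
ticket_id=12: ELSE → 18
ticket_id=13: reopens < 2 AND team <> 'net' → -7
ticket_id=14: reopens < 1 AND team IN ('net', 'infra', 'sec') → 1
ticket_id=15: ELSE → 15
ticket_id=16: reopens < 2 AND team <> 'net' → -45
ticket_id=17: ELSE → 10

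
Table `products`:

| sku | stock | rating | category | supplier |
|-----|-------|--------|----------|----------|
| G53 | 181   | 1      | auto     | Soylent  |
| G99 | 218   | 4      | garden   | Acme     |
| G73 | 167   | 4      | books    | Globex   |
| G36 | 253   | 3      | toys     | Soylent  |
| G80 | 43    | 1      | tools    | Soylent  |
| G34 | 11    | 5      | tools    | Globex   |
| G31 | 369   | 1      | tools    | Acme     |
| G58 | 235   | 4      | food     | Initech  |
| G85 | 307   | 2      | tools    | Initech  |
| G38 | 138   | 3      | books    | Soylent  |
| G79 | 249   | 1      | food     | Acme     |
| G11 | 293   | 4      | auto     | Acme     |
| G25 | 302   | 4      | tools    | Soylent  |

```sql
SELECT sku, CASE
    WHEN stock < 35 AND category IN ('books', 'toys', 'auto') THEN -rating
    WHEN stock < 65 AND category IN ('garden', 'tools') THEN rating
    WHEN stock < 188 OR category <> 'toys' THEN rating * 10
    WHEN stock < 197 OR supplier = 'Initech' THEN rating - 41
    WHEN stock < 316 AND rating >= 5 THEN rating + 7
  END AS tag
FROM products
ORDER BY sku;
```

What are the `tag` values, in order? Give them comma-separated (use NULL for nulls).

sku=G11: stock < 188 OR category <> 'toys' → 40
sku=G25: stock < 188 OR category <> 'toys' → 40
sku=G31: stock < 188 OR category <> 'toys' → 10
sku=G34: stock < 65 AND category IN ('garden', 'tools') → 5
sku=G36: (no match → NULL) → NULL
sku=G38: stock < 188 OR category <> 'toys' → 30
sku=G53: stock < 188 OR category <> 'toys' → 10
sku=G58: stock < 188 OR category <> 'toys' → 40
sku=G73: stock < 188 OR category <> 'toys' → 40
sku=G79: stock < 188 OR category <> 'toys' → 10
sku=G80: stock < 65 AND category IN ('garden', 'tools') → 1
sku=G85: stock < 188 OR category <> 'toys' → 20
sku=G99: stock < 188 OR category <> 'toys' → 40

40, 40, 10, 5, NULL, 30, 10, 40, 40, 10, 1, 20, 40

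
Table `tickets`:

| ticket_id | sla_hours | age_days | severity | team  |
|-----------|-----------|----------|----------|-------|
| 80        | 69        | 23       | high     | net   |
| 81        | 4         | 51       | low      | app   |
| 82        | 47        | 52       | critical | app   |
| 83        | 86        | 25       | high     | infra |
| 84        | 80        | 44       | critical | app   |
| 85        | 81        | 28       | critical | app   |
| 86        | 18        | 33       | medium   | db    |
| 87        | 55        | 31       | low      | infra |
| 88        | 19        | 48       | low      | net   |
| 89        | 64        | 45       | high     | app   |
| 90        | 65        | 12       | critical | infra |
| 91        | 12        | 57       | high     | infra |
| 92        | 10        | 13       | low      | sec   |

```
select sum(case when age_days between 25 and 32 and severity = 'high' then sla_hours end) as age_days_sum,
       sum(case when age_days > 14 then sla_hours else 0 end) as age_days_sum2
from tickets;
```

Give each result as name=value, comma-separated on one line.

[age_days_sum: age_days between 25 and 32 and severity = 'high']
ticket_id=80: ✗
ticket_id=81: ✗
ticket_id=82: ✗
ticket_id=83: ✓ → 86
ticket_id=84: ✗
ticket_id=85: ✗
ticket_id=86: ✗
ticket_id=87: ✗
ticket_id=88: ✗
ticket_id=89: ✗
ticket_id=90: ✗
ticket_id=91: ✗
ticket_id=92: ✗
age_days_sum = 86
—
[age_days_sum2: age_days > 14]
ticket_id=80: ✓ → 69
ticket_id=81: ✓ → 4
ticket_id=82: ✓ → 47
ticket_id=83: ✓ → 86
ticket_id=84: ✓ → 80
ticket_id=85: ✓ → 81
ticket_id=86: ✓ → 18
ticket_id=87: ✓ → 55
ticket_id=88: ✓ → 19
ticket_id=89: ✓ → 64
ticket_id=90: ✗
ticket_id=91: ✓ → 12
ticket_id=92: ✗
age_days_sum2 = 69 + 4 + 47 + 86 + 80 + 81 + 18 + 55 + 19 + 64 + 12 = 535

age_days_sum=86, age_days_sum2=535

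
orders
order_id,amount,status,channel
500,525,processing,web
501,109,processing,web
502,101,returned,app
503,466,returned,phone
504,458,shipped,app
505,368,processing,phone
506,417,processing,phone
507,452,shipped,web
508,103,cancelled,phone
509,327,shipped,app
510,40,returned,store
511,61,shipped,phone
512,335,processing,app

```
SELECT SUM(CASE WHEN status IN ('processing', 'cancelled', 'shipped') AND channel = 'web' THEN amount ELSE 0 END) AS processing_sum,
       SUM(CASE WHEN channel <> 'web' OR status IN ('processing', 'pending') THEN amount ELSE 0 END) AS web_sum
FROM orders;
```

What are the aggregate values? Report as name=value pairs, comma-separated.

processing_sum=1086, web_sum=3310

[processing_sum: status IN ('processing', 'cancelled', 'shipped') AND channel = 'web']
order_id=500: ✓ → 525
order_id=501: ✓ → 109
order_id=502: ✗
order_id=503: ✗
order_id=504: ✗
order_id=505: ✗
order_id=506: ✗
order_id=507: ✓ → 452
order_id=508: ✗
order_id=509: ✗
order_id=510: ✗
order_id=511: ✗
order_id=512: ✗
processing_sum = 525 + 109 + 452 = 1086
—
[web_sum: channel <> 'web' OR status IN ('processing', 'pending')]
order_id=500: ✓ → 525
order_id=501: ✓ → 109
order_id=502: ✓ → 101
order_id=503: ✓ → 466
order_id=504: ✓ → 458
order_id=505: ✓ → 368
order_id=506: ✓ → 417
order_id=507: ✗
order_id=508: ✓ → 103
order_id=509: ✓ → 327
order_id=510: ✓ → 40
order_id=511: ✓ → 61
order_id=512: ✓ → 335
web_sum = 525 + 109 + 101 + 466 + 458 + 368 + 417 + 103 + 327 + 40 + 61 + 335 = 3310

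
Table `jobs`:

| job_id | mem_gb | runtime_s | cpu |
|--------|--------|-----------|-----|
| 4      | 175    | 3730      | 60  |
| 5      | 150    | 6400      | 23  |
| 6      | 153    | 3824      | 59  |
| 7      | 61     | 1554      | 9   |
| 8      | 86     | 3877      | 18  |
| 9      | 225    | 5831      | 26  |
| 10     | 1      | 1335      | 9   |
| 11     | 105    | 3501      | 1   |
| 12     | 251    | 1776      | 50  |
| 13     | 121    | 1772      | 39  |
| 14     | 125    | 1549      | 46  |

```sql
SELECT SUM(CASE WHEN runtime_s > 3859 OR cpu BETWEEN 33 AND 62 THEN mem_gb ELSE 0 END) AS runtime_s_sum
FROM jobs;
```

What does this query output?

1286

job_id=4: ✓ → 175
job_id=5: ✓ → 150
job_id=6: ✓ → 153
job_id=7: ✗
job_id=8: ✓ → 86
job_id=9: ✓ → 225
job_id=10: ✗
job_id=11: ✗
job_id=12: ✓ → 251
job_id=13: ✓ → 121
job_id=14: ✓ → 125
runtime_s_sum = 175 + 150 + 153 + 86 + 225 + 251 + 121 + 125 = 1286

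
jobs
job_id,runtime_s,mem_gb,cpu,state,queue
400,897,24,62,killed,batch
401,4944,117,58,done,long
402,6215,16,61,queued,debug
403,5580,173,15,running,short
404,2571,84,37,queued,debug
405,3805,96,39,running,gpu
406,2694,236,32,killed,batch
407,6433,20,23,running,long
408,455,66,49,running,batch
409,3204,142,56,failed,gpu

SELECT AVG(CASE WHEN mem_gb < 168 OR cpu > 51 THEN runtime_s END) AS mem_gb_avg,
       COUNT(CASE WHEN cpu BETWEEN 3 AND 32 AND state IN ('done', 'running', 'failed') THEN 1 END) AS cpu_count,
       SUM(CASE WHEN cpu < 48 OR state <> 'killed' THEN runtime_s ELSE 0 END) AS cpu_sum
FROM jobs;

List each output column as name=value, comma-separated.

mem_gb_avg=3565.5, cpu_count=2, cpu_sum=35901

[mem_gb_avg: mem_gb < 168 OR cpu > 51]
job_id=400: ✓ → 897
job_id=401: ✓ → 4944
job_id=402: ✓ → 6215
job_id=403: ✗
job_id=404: ✓ → 2571
job_id=405: ✓ → 3805
job_id=406: ✗
job_id=407: ✓ → 6433
job_id=408: ✓ → 455
job_id=409: ✓ → 3204
mem_gb_avg = (897 + 4944 + 6215 + 2571 + 3805 + 6433 + 455 + 3204) / 8 = 3565.5
—
[cpu_count: cpu BETWEEN 3 AND 32 AND state IN ('done', 'running', 'failed')]
job_id=400: ✗
job_id=401: ✗
job_id=402: ✗
job_id=403: ✓ → 1
job_id=404: ✗
job_id=405: ✗
job_id=406: ✗
job_id=407: ✓ → 1
job_id=408: ✗
job_id=409: ✗
cpu_count = COUNT(1, 1) = 2
—
[cpu_sum: cpu < 48 OR state <> 'killed']
job_id=400: ✗
job_id=401: ✓ → 4944
job_id=402: ✓ → 6215
job_id=403: ✓ → 5580
job_id=404: ✓ → 2571
job_id=405: ✓ → 3805
job_id=406: ✓ → 2694
job_id=407: ✓ → 6433
job_id=408: ✓ → 455
job_id=409: ✓ → 3204
cpu_sum = 4944 + 6215 + 5580 + 2571 + 3805 + 2694 + 6433 + 455 + 3204 = 35901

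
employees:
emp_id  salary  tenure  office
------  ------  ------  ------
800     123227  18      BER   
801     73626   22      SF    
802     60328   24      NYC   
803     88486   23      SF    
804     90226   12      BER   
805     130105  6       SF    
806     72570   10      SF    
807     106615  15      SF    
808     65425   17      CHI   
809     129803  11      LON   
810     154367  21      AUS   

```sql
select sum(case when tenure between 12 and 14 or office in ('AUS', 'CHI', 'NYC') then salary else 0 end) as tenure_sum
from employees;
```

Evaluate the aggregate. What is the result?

370346

emp_id=800: ✗
emp_id=801: ✗
emp_id=802: ✓ → 60328
emp_id=803: ✗
emp_id=804: ✓ → 90226
emp_id=805: ✗
emp_id=806: ✗
emp_id=807: ✗
emp_id=808: ✓ → 65425
emp_id=809: ✗
emp_id=810: ✓ → 154367
tenure_sum = 60328 + 90226 + 65425 + 154367 = 370346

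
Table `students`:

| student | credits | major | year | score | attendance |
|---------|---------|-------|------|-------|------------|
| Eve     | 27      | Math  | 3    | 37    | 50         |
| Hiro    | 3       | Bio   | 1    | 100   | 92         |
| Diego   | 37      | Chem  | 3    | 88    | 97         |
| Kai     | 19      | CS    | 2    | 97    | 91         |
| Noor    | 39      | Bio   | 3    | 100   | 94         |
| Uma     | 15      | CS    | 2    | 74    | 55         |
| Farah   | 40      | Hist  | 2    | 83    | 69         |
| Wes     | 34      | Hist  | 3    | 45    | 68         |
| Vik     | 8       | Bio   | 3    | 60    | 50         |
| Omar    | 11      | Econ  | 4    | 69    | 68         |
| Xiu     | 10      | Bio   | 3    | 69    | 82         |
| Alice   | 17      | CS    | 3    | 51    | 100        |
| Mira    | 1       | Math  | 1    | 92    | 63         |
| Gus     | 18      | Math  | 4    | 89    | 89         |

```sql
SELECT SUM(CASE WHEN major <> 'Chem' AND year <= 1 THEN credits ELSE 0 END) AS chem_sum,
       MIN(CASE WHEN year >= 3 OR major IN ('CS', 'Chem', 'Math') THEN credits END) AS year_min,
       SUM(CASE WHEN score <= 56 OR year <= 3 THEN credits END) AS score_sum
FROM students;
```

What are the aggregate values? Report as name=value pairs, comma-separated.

[chem_sum: major <> 'Chem' AND year <= 1]
student=Eve: ✗
student=Hiro: ✓ → 3
student=Diego: ✗
student=Kai: ✗
student=Noor: ✗
student=Uma: ✗
student=Farah: ✗
student=Wes: ✗
student=Vik: ✗
student=Omar: ✗
student=Xiu: ✗
student=Alice: ✗
student=Mira: ✓ → 1
student=Gus: ✗
chem_sum = 3 + 1 = 4
—
[year_min: year >= 3 OR major IN ('CS', 'Chem', 'Math')]
student=Eve: ✓ → 27
student=Hiro: ✗
student=Diego: ✓ → 37
student=Kai: ✓ → 19
student=Noor: ✓ → 39
student=Uma: ✓ → 15
student=Farah: ✗
student=Wes: ✓ → 34
student=Vik: ✓ → 8
student=Omar: ✓ → 11
student=Xiu: ✓ → 10
student=Alice: ✓ → 17
student=Mira: ✓ → 1
student=Gus: ✓ → 18
year_min = MIN(27, 37, 19, 39, 15, 34, 8, 11, 10, 17, 1, 18) = 1
—
[score_sum: score <= 56 OR year <= 3]
student=Eve: ✓ → 27
student=Hiro: ✓ → 3
student=Diego: ✓ → 37
student=Kai: ✓ → 19
student=Noor: ✓ → 39
student=Uma: ✓ → 15
student=Farah: ✓ → 40
student=Wes: ✓ → 34
student=Vik: ✓ → 8
student=Omar: ✗
student=Xiu: ✓ → 10
student=Alice: ✓ → 17
student=Mira: ✓ → 1
student=Gus: ✗
score_sum = 27 + 3 + 37 + 19 + 39 + 15 + 40 + 34 + 8 + 10 + 17 + 1 = 250

chem_sum=4, year_min=1, score_sum=250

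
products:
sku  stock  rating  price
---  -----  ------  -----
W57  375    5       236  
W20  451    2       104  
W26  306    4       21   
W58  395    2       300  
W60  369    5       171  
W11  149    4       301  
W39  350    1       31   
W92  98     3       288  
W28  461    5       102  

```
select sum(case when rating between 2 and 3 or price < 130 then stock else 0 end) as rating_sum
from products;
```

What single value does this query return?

2061

sku=W57: ✗
sku=W20: ✓ → 451
sku=W26: ✓ → 306
sku=W58: ✓ → 395
sku=W60: ✗
sku=W11: ✗
sku=W39: ✓ → 350
sku=W92: ✓ → 98
sku=W28: ✓ → 461
rating_sum = 451 + 306 + 395 + 350 + 98 + 461 = 2061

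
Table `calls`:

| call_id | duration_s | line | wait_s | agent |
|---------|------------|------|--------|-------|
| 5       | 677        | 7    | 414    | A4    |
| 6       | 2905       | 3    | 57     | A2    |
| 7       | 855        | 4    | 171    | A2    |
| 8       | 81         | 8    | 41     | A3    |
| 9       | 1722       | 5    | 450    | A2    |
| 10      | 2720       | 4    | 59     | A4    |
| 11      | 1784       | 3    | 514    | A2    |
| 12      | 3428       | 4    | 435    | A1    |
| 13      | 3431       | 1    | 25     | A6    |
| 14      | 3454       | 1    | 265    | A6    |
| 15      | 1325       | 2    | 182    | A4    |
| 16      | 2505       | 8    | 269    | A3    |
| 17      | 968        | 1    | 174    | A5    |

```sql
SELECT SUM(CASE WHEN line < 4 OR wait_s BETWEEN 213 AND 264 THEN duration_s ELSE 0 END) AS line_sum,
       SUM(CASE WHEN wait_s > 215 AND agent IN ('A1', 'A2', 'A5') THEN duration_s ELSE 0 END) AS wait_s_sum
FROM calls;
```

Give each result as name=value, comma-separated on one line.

line_sum=13867, wait_s_sum=6934

[line_sum: line < 4 OR wait_s BETWEEN 213 AND 264]
call_id=5: ✗
call_id=6: ✓ → 2905
call_id=7: ✗
call_id=8: ✗
call_id=9: ✗
call_id=10: ✗
call_id=11: ✓ → 1784
call_id=12: ✗
call_id=13: ✓ → 3431
call_id=14: ✓ → 3454
call_id=15: ✓ → 1325
call_id=16: ✗
call_id=17: ✓ → 968
line_sum = 2905 + 1784 + 3431 + 3454 + 1325 + 968 = 13867
—
[wait_s_sum: wait_s > 215 AND agent IN ('A1', 'A2', 'A5')]
call_id=5: ✗
call_id=6: ✗
call_id=7: ✗
call_id=8: ✗
call_id=9: ✓ → 1722
call_id=10: ✗
call_id=11: ✓ → 1784
call_id=12: ✓ → 3428
call_id=13: ✗
call_id=14: ✗
call_id=15: ✗
call_id=16: ✗
call_id=17: ✗
wait_s_sum = 1722 + 1784 + 3428 = 6934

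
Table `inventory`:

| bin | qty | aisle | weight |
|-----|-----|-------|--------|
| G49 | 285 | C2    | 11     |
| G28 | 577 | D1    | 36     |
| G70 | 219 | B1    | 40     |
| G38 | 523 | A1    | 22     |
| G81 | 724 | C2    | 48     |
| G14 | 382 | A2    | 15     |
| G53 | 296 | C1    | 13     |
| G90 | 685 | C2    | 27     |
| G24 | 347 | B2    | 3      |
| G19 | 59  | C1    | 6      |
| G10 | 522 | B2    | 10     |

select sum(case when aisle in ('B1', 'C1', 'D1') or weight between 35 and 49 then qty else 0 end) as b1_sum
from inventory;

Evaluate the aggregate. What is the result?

bin=G49: ✗
bin=G28: ✓ → 577
bin=G70: ✓ → 219
bin=G38: ✗
bin=G81: ✓ → 724
bin=G14: ✗
bin=G53: ✓ → 296
bin=G90: ✗
bin=G24: ✗
bin=G19: ✓ → 59
bin=G10: ✗
b1_sum = 577 + 219 + 724 + 296 + 59 = 1875

1875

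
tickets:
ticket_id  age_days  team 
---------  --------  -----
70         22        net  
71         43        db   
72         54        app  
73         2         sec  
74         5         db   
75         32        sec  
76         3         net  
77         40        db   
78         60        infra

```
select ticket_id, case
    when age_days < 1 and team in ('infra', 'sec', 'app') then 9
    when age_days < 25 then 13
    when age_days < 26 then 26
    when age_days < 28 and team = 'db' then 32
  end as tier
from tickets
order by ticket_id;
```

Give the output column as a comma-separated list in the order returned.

13, NULL, NULL, 13, 13, NULL, 13, NULL, NULL

ticket_id=70: age_days < 25 → 13
ticket_id=71: (no match → NULL) → NULL
ticket_id=72: (no match → NULL) → NULL
ticket_id=73: age_days < 25 → 13
ticket_id=74: age_days < 25 → 13
ticket_id=75: (no match → NULL) → NULL
ticket_id=76: age_days < 25 → 13
ticket_id=77: (no match → NULL) → NULL
ticket_id=78: (no match → NULL) → NULL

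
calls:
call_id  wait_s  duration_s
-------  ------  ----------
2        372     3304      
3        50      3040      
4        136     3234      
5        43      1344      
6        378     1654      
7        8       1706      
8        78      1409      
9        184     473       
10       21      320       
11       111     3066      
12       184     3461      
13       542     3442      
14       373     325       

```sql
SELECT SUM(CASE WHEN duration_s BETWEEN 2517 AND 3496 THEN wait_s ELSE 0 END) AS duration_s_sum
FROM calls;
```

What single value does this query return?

1395

call_id=2: ✓ → 372
call_id=3: ✓ → 50
call_id=4: ✓ → 136
call_id=5: ✗
call_id=6: ✗
call_id=7: ✗
call_id=8: ✗
call_id=9: ✗
call_id=10: ✗
call_id=11: ✓ → 111
call_id=12: ✓ → 184
call_id=13: ✓ → 542
call_id=14: ✗
duration_s_sum = 372 + 50 + 136 + 111 + 184 + 542 = 1395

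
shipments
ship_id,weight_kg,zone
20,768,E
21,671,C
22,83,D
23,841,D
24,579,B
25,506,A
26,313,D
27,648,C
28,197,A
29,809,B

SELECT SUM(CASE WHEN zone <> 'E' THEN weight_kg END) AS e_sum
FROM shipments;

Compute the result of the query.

ship_id=20: ✗
ship_id=21: ✓ → 671
ship_id=22: ✓ → 83
ship_id=23: ✓ → 841
ship_id=24: ✓ → 579
ship_id=25: ✓ → 506
ship_id=26: ✓ → 313
ship_id=27: ✓ → 648
ship_id=28: ✓ → 197
ship_id=29: ✓ → 809
e_sum = 671 + 83 + 841 + 579 + 506 + 313 + 648 + 197 + 809 = 4647

4647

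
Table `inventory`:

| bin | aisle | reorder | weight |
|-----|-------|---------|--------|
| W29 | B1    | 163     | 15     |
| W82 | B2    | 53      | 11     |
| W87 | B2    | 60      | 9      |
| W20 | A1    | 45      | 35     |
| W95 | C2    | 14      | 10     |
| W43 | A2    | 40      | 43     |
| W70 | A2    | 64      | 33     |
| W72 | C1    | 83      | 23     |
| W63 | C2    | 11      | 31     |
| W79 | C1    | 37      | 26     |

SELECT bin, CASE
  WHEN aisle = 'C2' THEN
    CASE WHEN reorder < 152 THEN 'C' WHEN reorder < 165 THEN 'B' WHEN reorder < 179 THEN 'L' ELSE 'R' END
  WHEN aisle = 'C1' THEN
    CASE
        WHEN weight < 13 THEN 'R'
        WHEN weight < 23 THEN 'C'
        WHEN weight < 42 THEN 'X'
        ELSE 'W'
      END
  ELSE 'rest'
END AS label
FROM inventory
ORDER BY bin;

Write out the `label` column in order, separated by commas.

bin=W20: aisle='A1' → outer ELSE → rest
bin=W29: aisle='B1' → outer ELSE → rest
bin=W43: aisle='A2' → outer ELSE → rest
bin=W63: aisle='C2' → inner[reorder < 152] → C
bin=W70: aisle='A2' → outer ELSE → rest
bin=W72: aisle='C1' → inner[weight < 42] → X
bin=W79: aisle='C1' → inner[weight < 42] → X
bin=W82: aisle='B2' → outer ELSE → rest
bin=W87: aisle='B2' → outer ELSE → rest
bin=W95: aisle='C2' → inner[reorder < 152] → C

rest, rest, rest, C, rest, X, X, rest, rest, C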